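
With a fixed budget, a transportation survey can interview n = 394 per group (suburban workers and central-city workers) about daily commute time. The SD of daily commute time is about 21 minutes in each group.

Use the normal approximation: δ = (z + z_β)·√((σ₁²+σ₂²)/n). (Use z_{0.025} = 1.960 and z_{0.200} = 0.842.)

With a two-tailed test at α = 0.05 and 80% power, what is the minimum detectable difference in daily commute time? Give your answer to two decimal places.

Minimum detectable difference ≈ 4.19 minutes

δ = (z_{α/2} + z_β) · √((σ₁²+σ₂²)/n)
  = (1.960 + 0.842) · √(882/394)
  = 2.802 · √2.2386
  = 2.802 · 1.4962
  = 4.1923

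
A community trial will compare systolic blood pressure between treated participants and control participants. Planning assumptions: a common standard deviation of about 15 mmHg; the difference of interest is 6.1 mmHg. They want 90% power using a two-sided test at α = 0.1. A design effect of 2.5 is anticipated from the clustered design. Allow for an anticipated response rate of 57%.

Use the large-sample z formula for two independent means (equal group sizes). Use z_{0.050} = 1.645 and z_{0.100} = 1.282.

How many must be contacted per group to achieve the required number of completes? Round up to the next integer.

n = (z_{α/2} + z_β)² · (σ₁² + σ₂²) / δ²
  = (1.645 + 1.282)² · (2·15² = 450) / 6.1²
  = 8.5673 · 450 / 37.21
  = 103.61
Design effect: 2.5 × 103.61 = 259.02.
Adjust for 57% response: 259.02 / 0.57 = 454.43.
Round up → n = 455 per group.

n = 455 per group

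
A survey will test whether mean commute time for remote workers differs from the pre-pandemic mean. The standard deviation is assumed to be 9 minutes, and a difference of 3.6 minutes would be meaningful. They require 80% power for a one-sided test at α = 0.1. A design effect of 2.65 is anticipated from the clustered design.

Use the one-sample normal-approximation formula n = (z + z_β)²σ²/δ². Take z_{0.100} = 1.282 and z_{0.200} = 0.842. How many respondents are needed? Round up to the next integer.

n = 75

n = (z_α + z_β)² · σ² / δ²
  = (1.282 + 0.842)² · 9² / 3.6²
  = 4.5114 · 81 / 12.96
  = 28.20
Design effect: 2.65 × 28.20 = 74.72.
Round up → n = 75.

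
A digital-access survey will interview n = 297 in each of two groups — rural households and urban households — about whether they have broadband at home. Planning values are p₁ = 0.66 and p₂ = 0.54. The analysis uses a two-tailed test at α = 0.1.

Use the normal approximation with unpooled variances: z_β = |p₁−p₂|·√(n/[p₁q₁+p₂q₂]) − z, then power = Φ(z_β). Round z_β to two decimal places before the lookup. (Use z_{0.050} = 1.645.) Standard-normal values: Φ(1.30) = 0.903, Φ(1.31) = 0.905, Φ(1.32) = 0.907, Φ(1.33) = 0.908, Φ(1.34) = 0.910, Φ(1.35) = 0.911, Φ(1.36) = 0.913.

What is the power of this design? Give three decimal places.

z_β = |p₁−p₂|·√(n/[p₁q₁+p₂q₂]) − z_{α/2}
    = 0.12 · √(297/0.4728) − 1.645
    = 0.12 · 25.0634 − 1.645
    = 3.0076 − 1.645 = 1.3626 → 1.36
Power = Φ(1.36) = 0.913.

Power ≈ 0.913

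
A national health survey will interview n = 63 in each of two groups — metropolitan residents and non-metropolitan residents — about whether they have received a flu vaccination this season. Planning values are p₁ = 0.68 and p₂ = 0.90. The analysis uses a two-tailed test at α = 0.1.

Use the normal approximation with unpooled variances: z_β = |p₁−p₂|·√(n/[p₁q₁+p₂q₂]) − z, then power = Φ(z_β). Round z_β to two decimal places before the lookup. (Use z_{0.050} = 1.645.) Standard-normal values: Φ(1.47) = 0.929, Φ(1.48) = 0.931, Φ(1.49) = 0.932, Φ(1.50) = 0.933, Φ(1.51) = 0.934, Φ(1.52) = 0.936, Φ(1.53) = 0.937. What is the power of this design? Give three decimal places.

z_β = |p₁−p₂|·√(n/[p₁q₁+p₂q₂]) − z_{α/2}
    = 0.22 · √(63/0.3076) − 1.645
    = 0.22 · 14.3112 − 1.645
    = 3.1485 − 1.645 = 1.5035 → 1.50
Power = Φ(1.50) = 0.933.

Power ≈ 0.933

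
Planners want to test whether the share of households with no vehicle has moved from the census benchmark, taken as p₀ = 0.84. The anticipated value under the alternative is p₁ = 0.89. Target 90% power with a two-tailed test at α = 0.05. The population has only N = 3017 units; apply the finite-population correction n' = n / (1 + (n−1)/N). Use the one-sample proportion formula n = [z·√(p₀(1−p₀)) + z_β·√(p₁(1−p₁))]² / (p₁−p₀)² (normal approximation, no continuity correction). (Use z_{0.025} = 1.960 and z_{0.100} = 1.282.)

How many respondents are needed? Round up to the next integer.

n = 431

n = [z_{α/2}·√(p₀q₀) + z_β·√(p₁q₁)]² / (p₁ − p₀)²
  = [1.960·√(0.84·0.16) + 1.282·√(0.89·0.11)]² / (0.05)²
  = [1.960·0.3666 + 1.282·0.3129]² / 0.0025
  = [1.1197]² / 0.0025
  = 501.47
Finite-population correction (N = 3017): 501.47 / (1 + (501.47 − 1)/3017) = 430.12.
Round up → n = 431.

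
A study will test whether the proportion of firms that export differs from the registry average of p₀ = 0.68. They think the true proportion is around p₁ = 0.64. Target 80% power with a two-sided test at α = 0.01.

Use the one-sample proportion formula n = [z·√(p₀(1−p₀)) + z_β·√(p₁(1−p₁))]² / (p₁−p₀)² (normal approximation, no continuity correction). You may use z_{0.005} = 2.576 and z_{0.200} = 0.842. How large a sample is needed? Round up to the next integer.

n = 1612

n = [z_{α/2}·√(p₀q₀) + z_β·√(p₁q₁)]² / (p₁ − p₀)²
  = [2.576·√(0.68·0.32) + 0.842·√(0.64·0.36)]² / (-0.04)²
  = [2.576·0.4665 + 0.842·0.4800]² / 0.0016
  = [1.6058]² / 0.0016
  = 1611.63
Round up → n = 1612.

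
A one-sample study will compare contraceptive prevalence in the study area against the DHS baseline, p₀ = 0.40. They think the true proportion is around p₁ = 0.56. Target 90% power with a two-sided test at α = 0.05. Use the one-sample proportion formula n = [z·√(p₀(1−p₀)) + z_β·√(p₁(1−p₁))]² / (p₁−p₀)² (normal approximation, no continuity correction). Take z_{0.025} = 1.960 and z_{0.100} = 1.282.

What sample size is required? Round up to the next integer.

n = 100

n = [z_{α/2}·√(p₀q₀) + z_β·√(p₁q₁)]² / (p₁ − p₀)²
  = [1.960·√(0.40·0.60) + 1.282·√(0.56·0.44)]² / (0.16)²
  = [1.960·0.4899 + 1.282·0.4964]² / 0.0256
  = [1.5966]² / 0.0256
  = 99.57
Round up → n = 100.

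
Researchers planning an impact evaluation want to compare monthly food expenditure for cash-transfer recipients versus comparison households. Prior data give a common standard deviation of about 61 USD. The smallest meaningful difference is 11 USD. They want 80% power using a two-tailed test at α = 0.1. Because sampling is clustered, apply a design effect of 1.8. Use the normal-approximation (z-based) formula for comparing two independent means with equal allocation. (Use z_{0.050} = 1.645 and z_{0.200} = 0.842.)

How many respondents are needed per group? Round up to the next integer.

n = (z_{α/2} + z_β)² · (σ₁² + σ₂²) / δ²
  = (1.645 + 0.842)² · (2·61² = 7442) / 11²
  = 6.1852 · 7442 / 121
  = 380.41
Design effect: 1.8 × 380.41 = 684.74.
Round up → n = 685 per group.

n = 685 per group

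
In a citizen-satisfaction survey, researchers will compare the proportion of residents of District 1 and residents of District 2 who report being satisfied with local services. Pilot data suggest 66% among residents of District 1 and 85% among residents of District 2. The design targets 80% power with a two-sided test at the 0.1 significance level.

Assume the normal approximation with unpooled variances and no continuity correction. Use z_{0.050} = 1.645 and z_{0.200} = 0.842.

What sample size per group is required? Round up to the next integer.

n = (z_{α/2} + z_β)² · [p₁(1−p₁) + p₂(1−p₂)] / (p₁ − p₂)²
  = (1.645 + 0.842)² · (0.66·0.34 + 0.85·0.15) / (-0.19)²
  = (2.487)² · (0.2244 + 0.1275) / 0.0361
  = 6.1852 · 0.3519 / 0.0361
  = 60.29
Round up → n = 61 per group.

n = 61 per group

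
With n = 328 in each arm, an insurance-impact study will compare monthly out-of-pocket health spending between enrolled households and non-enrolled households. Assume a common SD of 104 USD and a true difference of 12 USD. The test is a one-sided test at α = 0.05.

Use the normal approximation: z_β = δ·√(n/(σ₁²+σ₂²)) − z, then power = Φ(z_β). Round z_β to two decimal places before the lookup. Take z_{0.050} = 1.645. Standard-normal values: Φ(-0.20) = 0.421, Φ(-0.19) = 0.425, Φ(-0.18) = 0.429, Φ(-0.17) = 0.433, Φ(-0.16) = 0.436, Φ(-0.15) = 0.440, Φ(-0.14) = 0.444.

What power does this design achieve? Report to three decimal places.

Power ≈ 0.433

z_β = δ·√(n/(σ₁²+σ₂²)) − z_α
    = 12 · √(328/21632) − 1.645
    = 12 · 0.12314 − 1.645
    = 1.4776 − 1.645 = -0.1674 → -0.17
Power = Φ(-0.17) = 0.433.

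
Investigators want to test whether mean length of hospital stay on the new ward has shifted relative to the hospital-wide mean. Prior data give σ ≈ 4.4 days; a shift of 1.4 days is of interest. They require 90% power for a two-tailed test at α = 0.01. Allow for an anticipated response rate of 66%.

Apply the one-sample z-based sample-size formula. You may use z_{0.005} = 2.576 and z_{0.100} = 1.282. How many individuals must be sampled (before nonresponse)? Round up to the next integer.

n = 223

n = (z_{α/2} + z_β)² · σ² / δ²
  = (2.576 + 1.282)² · 4.4² / 1.4²
  = 14.8842 · 19.36 / 1.96
  = 147.02
Adjust for 66% response: 147.02 / 0.66 = 222.76.
Round up → n = 223.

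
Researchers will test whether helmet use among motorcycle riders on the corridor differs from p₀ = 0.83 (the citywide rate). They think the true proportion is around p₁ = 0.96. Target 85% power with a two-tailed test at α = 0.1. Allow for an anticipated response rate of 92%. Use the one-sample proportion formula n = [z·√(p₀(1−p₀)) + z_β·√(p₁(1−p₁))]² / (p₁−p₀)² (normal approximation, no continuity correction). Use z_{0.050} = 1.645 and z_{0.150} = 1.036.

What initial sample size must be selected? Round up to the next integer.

n = 44

n = [z_{α/2}·√(p₀q₀) + z_β·√(p₁q₁)]² / (p₁ − p₀)²
  = [1.645·√(0.83·0.17) + 1.036·√(0.96·0.04)]² / (0.13)²
  = [1.645·0.3756 + 1.036·0.1960]² / 0.0169
  = [0.8209]² / 0.0169
  = 39.88
Adjust for 92% response: 39.88 / 0.92 = 43.34.
Round up → n = 44.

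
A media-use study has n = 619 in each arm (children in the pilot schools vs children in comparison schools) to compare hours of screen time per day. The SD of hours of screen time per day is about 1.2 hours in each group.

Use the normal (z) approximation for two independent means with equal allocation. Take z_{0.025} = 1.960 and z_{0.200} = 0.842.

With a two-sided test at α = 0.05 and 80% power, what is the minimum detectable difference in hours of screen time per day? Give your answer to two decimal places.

Minimum detectable difference ≈ 0.19 hours

δ = (z_{α/2} + z_β) · √((σ₁²+σ₂²)/n)
  = (1.960 + 0.842) · √(2.88/619)
  = 2.802 · √0.00465
  = 2.802 · 0.0682
  = 0.1911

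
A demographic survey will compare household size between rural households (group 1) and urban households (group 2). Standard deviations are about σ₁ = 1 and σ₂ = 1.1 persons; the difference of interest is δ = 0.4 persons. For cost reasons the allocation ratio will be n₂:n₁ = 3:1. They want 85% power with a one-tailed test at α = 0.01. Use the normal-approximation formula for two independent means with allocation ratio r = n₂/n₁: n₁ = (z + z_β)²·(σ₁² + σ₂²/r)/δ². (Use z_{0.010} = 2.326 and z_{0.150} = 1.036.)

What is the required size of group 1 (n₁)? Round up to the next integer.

n₁ = 100

n₁ = (z_α + z_β)² · (σ₁² + σ₂²/r) / δ²
   = (2.326 + 1.036)² · (1² + 1.1²/3) / 0.4²
   = 11.3030 · (1 + 0.40333) / 0.16
   = 11.3030 · 1.4033 / 0.16
   = 99.14
Round up → n₁ = 100; n₂ = r·n₁ = 3 × 100 = 300.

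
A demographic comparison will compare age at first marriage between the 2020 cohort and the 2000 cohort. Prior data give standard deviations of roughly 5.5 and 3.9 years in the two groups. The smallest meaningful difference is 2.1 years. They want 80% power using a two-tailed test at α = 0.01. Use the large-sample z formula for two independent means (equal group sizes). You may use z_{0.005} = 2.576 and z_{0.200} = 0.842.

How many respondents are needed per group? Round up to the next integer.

n = (z_{α/2} + z_β)² · (σ₁² + σ₂²) / δ²
  = (2.576 + 0.842)² · (5.5² + 3.9² = 45.46) / 2.1²
  = 11.6827 · 45.46 / 4.41
  = 120.43
Round up → n = 121 per group.

n = 121 per group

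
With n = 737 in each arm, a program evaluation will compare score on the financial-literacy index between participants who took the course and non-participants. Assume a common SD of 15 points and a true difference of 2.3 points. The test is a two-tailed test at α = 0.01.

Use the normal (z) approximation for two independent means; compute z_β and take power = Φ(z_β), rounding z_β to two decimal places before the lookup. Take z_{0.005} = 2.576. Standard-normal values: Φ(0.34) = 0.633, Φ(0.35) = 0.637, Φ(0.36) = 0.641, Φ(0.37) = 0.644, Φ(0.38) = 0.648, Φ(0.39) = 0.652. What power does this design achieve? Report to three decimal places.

Power ≈ 0.644

z_β = δ·√(n/(σ₁²+σ₂²)) − z_{α/2}
    = 2.3 · √(737/450) − 2.576
    = 2.3 · 1.27976 − 2.576
    = 2.9434 − 2.576 = 0.3674 → 0.37
Power = Φ(0.37) = 0.644.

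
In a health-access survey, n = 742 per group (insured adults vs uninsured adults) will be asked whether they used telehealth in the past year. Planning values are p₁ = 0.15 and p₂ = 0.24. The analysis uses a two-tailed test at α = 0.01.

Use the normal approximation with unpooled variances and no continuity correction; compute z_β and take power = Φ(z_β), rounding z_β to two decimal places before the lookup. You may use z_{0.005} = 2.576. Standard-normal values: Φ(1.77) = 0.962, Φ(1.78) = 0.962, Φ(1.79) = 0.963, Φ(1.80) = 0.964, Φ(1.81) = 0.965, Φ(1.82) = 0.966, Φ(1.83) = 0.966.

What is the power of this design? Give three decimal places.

z_β = |p₁−p₂|·√(n/[p₁q₁+p₂q₂]) − z_{α/2}
    = 0.09 · √(742/0.3099) − 2.576
    = 0.09 · 48.9318 − 2.576
    = 4.4039 − 2.576 = 1.8279 → 1.83
Power = Φ(1.83) = 0.966.

Power ≈ 0.966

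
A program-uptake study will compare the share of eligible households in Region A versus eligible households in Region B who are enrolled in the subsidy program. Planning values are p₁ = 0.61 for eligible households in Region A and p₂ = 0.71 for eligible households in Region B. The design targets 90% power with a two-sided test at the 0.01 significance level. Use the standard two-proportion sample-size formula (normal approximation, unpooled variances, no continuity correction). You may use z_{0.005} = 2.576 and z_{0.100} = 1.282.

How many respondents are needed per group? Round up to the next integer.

n = (z_{α/2} + z_β)² · [p₁(1−p₁) + p₂(1−p₂)] / (p₁ − p₂)²
  = (2.576 + 1.282)² · (0.61·0.39 + 0.71·0.29) / (-0.10)²
  = (3.858)² · (0.2379 + 0.2059) / 0.0100
  = 14.8842 · 0.4438 / 0.0100
  = 660.56
Round up → n = 661 per group.

n = 661 per group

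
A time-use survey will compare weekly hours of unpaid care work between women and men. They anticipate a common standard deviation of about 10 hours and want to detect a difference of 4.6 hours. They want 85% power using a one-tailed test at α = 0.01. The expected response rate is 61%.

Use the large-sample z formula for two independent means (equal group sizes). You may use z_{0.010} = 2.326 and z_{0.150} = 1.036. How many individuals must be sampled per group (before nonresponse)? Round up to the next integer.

n = (z_α + z_β)² · (σ₁² + σ₂²) / δ²
  = (2.326 + 1.036)² · (2·10² = 200) / 4.6²
  = 11.3030 · 200 / 21.16
  = 106.83
Adjust for 61% response: 106.83 / 0.61 = 175.14.
Round up → n = 176 per group.

n = 176 per group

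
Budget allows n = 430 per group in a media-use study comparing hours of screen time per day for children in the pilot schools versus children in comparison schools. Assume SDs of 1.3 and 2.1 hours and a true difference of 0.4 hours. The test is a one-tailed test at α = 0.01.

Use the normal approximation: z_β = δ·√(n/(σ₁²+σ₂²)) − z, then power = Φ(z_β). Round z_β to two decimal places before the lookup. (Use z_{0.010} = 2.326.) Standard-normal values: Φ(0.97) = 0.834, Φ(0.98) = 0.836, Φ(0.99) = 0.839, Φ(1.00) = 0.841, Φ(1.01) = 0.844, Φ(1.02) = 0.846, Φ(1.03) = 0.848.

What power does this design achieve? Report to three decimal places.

Power ≈ 0.848

z_β = δ·√(n/(σ₁²+σ₂²)) − z_α
    = 0.4 · √(430/6.1) − 2.326
    = 0.4 · 8.39594 − 2.326
    = 3.3584 − 2.326 = 1.0324 → 1.03
Power = Φ(1.03) = 0.848.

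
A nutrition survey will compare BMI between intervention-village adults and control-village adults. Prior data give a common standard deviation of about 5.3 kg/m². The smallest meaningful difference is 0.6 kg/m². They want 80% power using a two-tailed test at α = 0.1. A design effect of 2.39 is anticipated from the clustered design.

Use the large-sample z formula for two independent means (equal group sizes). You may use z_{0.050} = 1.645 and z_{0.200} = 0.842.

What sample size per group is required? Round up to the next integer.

n = 2307 per group

n = (z_{α/2} + z_β)² · (σ₁² + σ₂²) / δ²
  = (1.645 + 0.842)² · (2·5.3² = 56.18) / 0.6²
  = 6.1852 · 56.18 / 0.36
  = 965.23
Design effect: 2.39 × 965.23 = 2306.90.
Round up → n = 2307 per group.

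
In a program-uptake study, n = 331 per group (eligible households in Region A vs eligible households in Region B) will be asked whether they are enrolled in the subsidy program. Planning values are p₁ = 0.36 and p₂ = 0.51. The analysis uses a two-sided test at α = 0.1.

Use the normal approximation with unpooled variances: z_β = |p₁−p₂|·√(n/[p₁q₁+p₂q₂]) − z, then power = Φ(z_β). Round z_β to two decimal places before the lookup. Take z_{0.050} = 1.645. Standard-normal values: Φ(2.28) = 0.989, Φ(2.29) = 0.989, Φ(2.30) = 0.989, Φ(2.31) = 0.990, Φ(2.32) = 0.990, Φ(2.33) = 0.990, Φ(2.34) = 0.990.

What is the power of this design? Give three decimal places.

Power ≈ 0.989

z_β = |p₁−p₂|·√(n/[p₁q₁+p₂q₂]) − z_{α/2}
    = 0.15 · √(331/0.4803) − 1.645
    = 0.15 · 26.2517 − 1.645
    = 3.9378 − 1.645 = 2.2928 → 2.29
Power = Φ(2.29) = 0.989.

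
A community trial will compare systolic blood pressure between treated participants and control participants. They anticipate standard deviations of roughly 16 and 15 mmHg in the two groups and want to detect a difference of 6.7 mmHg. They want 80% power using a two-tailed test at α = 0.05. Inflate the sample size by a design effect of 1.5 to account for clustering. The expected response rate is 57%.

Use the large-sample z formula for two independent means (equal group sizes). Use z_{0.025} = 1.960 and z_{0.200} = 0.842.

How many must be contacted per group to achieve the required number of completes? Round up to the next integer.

n = (z_{α/2} + z_β)² · (σ₁² + σ₂²) / δ²
  = (1.960 + 0.842)² · (16² + 15² = 481) / 6.7²
  = 7.8512 · 481 / 44.89
  = 84.13
Design effect: 1.5 × 84.13 = 126.19.
Adjust for 57% response: 126.19 / 0.57 = 221.38.
Round up → n = 222 per group.

n = 222 per group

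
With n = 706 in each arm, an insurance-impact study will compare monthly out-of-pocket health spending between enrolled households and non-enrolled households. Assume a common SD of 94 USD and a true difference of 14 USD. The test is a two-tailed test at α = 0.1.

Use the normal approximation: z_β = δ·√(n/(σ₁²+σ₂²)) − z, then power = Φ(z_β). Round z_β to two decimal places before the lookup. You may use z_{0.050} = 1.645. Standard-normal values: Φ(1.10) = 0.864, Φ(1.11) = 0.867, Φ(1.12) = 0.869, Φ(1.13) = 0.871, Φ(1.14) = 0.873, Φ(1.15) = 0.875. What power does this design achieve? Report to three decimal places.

Power ≈ 0.875

z_β = δ·√(n/(σ₁²+σ₂²)) − z_{α/2}
    = 14 · √(706/17672) − 1.645
    = 14 · 0.19988 − 1.645
    = 2.7983 − 1.645 = 1.1533 → 1.15
Power = Φ(1.15) = 0.875.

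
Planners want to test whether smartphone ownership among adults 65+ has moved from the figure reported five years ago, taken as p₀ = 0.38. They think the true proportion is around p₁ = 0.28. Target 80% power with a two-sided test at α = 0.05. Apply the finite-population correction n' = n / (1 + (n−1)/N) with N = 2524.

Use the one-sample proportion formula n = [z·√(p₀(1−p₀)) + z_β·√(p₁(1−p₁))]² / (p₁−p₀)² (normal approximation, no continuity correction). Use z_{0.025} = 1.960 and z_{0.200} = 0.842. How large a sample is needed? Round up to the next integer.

n = 166

n = [z_{α/2}·√(p₀q₀) + z_β·√(p₁q₁)]² / (p₁ − p₀)²
  = [1.960·√(0.38·0.62) + 0.842·√(0.28·0.72)]² / (-0.10)²
  = [1.960·0.4854 + 0.842·0.4490]² / 0.0100
  = [1.3294]² / 0.0100
  = 176.73
Finite-population correction (N = 2524): 176.73 / (1 + (176.73 − 1)/2524) = 165.23.
Round up → n = 166.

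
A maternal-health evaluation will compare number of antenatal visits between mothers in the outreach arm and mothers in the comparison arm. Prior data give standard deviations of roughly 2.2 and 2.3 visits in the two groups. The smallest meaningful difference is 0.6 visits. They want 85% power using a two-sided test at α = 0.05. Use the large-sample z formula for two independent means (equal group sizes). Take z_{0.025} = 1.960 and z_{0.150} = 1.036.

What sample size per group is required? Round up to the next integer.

n = (z_{α/2} + z_β)² · (σ₁² + σ₂²) / δ²
  = (1.960 + 1.036)² · (2.2² + 2.3² = 10.13) / 0.6²
  = 8.9760 · 10.13 / 0.36
  = 252.58
Round up → n = 253 per group.

n = 253 per group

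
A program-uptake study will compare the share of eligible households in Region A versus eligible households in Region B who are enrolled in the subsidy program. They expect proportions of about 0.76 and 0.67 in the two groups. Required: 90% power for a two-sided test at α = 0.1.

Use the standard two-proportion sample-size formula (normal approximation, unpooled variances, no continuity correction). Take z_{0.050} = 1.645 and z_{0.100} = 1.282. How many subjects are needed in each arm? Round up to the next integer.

n = 427 per group

n = (z_{α/2} + z_β)² · [p₁(1−p₁) + p₂(1−p₂)] / (p₁ − p₂)²
  = (1.645 + 1.282)² · (0.76·0.24 + 0.67·0.33) / (0.09)²
  = (2.927)² · (0.1824 + 0.2211) / 0.0081
  = 8.5673 · 0.4035 / 0.0081
  = 426.78
Round up → n = 427 per group.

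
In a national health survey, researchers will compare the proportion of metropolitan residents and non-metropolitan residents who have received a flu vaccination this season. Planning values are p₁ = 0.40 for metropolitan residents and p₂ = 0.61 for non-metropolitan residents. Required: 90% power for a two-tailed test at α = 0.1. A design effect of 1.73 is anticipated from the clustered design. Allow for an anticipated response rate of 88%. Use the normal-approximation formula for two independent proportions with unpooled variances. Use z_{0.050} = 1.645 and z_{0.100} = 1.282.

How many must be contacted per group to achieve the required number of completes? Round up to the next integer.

n = 183 per group

n = (z_{α/2} + z_β)² · [p₁(1−p₁) + p₂(1−p₂)] / (p₁ − p₂)²
  = (1.645 + 1.282)² · (0.40·0.60 + 0.61·0.39) / (-0.21)²
  = (2.927)² · (0.2400 + 0.2379) / 0.0441
  = 8.5673 · 0.4779 / 0.0441
  = 92.84
Design effect: 1.73 × 92.84 = 160.62.
Adjust for 88% response: 160.62 / 0.88 = 182.52.
Round up → n = 183 per group.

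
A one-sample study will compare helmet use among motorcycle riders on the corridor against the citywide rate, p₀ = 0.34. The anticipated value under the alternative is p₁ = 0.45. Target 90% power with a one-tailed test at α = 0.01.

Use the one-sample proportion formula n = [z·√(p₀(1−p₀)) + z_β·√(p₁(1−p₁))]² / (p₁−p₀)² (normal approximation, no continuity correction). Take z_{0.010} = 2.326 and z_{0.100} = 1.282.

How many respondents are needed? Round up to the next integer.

n = 251

n = [z_α·√(p₀q₀) + z_β·√(p₁q₁)]² / (p₁ − p₀)²
  = [2.326·√(0.34·0.66) + 1.282·√(0.45·0.55)]² / (0.11)²
  = [2.326·0.4737 + 1.282·0.4975]² / 0.0121
  = [1.7396]² / 0.0121
  = 250.11
Round up → n = 251.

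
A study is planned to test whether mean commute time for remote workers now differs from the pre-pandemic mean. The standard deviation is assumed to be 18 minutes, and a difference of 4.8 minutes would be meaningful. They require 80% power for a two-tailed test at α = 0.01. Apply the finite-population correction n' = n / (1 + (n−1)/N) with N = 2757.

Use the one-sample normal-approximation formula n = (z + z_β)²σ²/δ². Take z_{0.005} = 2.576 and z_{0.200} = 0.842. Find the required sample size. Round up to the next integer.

n = 156

n = (z_{α/2} + z_β)² · σ² / δ²
  = (2.576 + 0.842)² · 18² / 4.8²
  = 11.6827 · 324 / 23.04
  = 164.29
Finite-population correction (N = 2757): 164.29 / (1 + (164.29 − 1)/2757) = 155.10.
Round up → n = 156.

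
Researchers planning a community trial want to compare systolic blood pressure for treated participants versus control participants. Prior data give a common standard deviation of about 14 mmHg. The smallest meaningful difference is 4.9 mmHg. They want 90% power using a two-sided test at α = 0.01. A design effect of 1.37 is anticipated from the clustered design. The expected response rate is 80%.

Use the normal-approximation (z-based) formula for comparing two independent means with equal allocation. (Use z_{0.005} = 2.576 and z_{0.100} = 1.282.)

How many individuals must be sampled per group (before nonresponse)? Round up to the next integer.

n = 417 per group

n = (z_{α/2} + z_β)² · (σ₁² + σ₂²) / δ²
  = (2.576 + 1.282)² · (2·14² = 392) / 4.9²
  = 14.8842 · 392 / 24.01
  = 243.01
Design effect: 1.37 × 243.01 = 332.92.
Adjust for 80% response: 332.92 / 0.80 = 416.15.
Round up → n = 417 per group.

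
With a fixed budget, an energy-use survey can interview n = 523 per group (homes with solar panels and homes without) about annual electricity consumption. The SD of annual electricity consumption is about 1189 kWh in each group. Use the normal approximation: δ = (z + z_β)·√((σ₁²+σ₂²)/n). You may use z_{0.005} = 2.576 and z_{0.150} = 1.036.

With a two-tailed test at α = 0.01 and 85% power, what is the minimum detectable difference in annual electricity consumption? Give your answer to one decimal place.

δ = (z_{α/2} + z_β) · √((σ₁²+σ₂²)/n)
  = (2.576 + 1.036) · √(2827442/523)
  = 3.612 · √5406.2
  = 3.612 · 73.5269
  = 265.5790

Minimum detectable difference ≈ 265.6 kWh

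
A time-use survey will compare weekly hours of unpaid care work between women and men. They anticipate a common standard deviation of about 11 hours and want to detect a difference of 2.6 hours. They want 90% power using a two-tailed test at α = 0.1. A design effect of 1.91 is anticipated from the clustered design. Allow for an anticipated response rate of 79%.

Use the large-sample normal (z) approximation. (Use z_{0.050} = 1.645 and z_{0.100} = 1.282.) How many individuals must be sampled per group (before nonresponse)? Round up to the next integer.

n = 742 per group

n = (z_{α/2} + z_β)² · (σ₁² + σ₂²) / δ²
  = (1.645 + 1.282)² · (2·11² = 242) / 2.6²
  = 8.5673 · 242 / 6.76
  = 306.70
Design effect: 1.91 × 306.70 = 585.80.
Adjust for 79% response: 585.80 / 0.79 = 741.52.
Round up → n = 742 per group.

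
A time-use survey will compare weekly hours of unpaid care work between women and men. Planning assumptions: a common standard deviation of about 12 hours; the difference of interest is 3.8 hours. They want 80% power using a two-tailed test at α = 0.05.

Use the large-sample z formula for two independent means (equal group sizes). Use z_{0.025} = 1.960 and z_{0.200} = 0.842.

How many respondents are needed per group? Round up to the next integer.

n = (z_{α/2} + z_β)² · (σ₁² + σ₂²) / δ²
  = (1.960 + 0.842)² · (2·12² = 288) / 3.8²
  = 7.8512 · 288 / 14.44
  = 156.59
Round up → n = 157 per group.

n = 157 per group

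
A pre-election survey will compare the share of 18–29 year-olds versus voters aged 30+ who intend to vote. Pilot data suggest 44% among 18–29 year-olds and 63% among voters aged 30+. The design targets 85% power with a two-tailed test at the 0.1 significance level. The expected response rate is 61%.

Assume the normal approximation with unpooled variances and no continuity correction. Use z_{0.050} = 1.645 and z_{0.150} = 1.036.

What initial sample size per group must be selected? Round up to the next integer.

n = (z_{α/2} + z_β)² · [p₁(1−p₁) + p₂(1−p₂)] / (p₁ − p₂)²
  = (1.645 + 1.036)² · (0.44·0.56 + 0.63·0.37) / (-0.19)²
  = (2.681)² · (0.2464 + 0.2331) / 0.0361
  = 7.1878 · 0.4795 / 0.0361
  = 95.47
Adjust for 61% response: 95.47 / 0.61 = 156.51.
Round up → n = 157 per group.

n = 157 per group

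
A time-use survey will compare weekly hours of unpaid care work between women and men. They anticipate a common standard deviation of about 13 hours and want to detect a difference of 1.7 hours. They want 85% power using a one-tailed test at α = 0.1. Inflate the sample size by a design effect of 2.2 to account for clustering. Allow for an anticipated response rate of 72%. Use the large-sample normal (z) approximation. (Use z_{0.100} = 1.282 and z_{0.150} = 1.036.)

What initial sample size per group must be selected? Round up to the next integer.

n = (z_α + z_β)² · (σ₁² + σ₂²) / δ²
  = (1.282 + 1.036)² · (2·13² = 338) / 1.7²
  = 5.3731 · 338 / 2.89
  = 628.41
Design effect: 2.2 × 628.41 = 1382.51.
Adjust for 72% response: 1382.51 / 0.72 = 1920.15.
Round up → n = 1921 per group.

n = 1921 per group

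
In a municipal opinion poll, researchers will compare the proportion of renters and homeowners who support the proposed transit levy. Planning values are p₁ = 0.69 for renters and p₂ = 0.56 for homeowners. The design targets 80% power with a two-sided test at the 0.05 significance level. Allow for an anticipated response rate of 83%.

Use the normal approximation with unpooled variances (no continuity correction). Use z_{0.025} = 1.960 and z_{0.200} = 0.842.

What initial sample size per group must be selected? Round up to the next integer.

n = (z_{α/2} + z_β)² · [p₁(1−p₁) + p₂(1−p₂)] / (p₁ − p₂)²
  = (1.960 + 0.842)² · (0.69·0.31 + 0.56·0.44) / (0.13)²
  = (2.802)² · (0.2139 + 0.2464) / 0.0169
  = 7.8512 · 0.4603 / 0.0169
  = 213.84
Adjust for 83% response: 213.84 / 0.83 = 257.64.
Round up → n = 258 per group.

n = 258 per group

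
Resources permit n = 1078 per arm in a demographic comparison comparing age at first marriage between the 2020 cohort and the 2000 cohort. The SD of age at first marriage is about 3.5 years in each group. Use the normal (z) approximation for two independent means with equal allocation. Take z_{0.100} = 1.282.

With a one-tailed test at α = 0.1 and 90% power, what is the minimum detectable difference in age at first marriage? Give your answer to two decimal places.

Minimum detectable difference ≈ 0.39 years

δ = (z_α + z_β) · √((σ₁²+σ₂²)/n)
  = (1.282 + 1.282) · √(24.5/1078)
  = 2.564 · √0.02273
  = 2.564 · 0.1508
  = 0.3865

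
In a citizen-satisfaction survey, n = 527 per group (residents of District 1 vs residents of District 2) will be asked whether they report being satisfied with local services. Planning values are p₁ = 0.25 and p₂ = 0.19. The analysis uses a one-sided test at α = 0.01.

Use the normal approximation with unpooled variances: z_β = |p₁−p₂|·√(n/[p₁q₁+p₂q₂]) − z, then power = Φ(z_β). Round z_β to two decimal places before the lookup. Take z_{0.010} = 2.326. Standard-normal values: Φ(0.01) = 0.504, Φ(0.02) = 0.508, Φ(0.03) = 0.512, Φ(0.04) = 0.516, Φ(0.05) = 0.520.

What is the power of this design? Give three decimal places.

z_β = |p₁−p₂|·√(n/[p₁q₁+p₂q₂]) − z_α
    = 0.06 · √(527/0.3414) − 2.326
    = 0.06 · 39.2892 − 2.326
    = 2.3574 − 2.326 = 0.0314 → 0.03
Power = Φ(0.03) = 0.512.

Power ≈ 0.512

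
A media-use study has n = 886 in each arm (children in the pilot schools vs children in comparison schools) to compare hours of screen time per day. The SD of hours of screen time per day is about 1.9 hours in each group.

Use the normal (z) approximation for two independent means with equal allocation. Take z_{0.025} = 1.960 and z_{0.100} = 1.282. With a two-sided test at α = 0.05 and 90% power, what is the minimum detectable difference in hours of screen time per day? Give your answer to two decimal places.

Minimum detectable difference ≈ 0.29 hours

δ = (z_{α/2} + z_β) · √((σ₁²+σ₂²)/n)
  = (1.960 + 1.282) · √(7.22/886)
  = 3.242 · √0.00815
  = 3.242 · 0.0903
  = 0.2927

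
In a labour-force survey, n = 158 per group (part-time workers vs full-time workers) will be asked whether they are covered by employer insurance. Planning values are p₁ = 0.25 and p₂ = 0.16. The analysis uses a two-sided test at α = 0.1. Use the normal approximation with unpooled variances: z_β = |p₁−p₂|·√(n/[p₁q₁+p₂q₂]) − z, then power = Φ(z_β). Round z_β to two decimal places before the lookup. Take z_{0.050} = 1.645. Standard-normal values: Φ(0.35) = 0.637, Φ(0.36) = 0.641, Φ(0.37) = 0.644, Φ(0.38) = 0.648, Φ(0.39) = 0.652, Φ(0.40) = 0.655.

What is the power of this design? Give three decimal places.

Power ≈ 0.637

z_β = |p₁−p₂|·√(n/[p₁q₁+p₂q₂]) − z_{α/2}
    = 0.09 · √(158/0.3219) − 1.645
    = 0.09 · 22.1548 − 1.645
    = 1.9939 − 1.645 = 0.3489 → 0.35
Power = Φ(0.35) = 0.637.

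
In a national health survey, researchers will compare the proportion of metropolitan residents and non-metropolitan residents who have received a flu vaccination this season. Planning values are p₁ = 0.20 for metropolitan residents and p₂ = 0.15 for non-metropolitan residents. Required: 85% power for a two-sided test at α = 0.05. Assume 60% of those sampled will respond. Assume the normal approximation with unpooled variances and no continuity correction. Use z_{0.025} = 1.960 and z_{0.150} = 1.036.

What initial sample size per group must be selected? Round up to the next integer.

n = (z_{α/2} + z_β)² · [p₁(1−p₁) + p₂(1−p₂)] / (p₁ − p₂)²
  = (1.960 + 1.036)² · (0.20·0.80 + 0.15·0.85) / (0.05)²
  = (2.996)² · (0.1600 + 0.1275) / 0.0025
  = 8.9760 · 0.2875 / 0.0025
  = 1032.24
Adjust for 60% response: 1032.24 / 0.60 = 1720.40.
Round up → n = 1721 per group.

n = 1721 per group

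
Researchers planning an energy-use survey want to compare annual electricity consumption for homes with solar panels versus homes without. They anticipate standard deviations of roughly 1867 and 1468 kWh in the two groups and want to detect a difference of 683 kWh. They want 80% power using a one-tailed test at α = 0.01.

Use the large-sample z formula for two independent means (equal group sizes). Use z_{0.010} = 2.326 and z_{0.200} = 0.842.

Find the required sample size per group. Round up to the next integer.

n = 122 per group

n = (z_α + z_β)² · (σ₁² + σ₂²) / δ²
  = (2.326 + 0.842)² · (1867² + 1468² = 5640713) / 683²
  = 10.0362 · 5640713 / 466489
  = 121.36
Round up → n = 122 per group.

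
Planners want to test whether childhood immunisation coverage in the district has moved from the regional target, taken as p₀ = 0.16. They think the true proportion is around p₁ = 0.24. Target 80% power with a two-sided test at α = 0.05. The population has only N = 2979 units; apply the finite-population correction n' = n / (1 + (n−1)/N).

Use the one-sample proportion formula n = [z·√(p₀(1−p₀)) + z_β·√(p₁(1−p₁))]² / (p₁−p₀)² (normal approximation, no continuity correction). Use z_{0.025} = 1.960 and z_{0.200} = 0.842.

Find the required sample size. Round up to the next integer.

n = [z_{α/2}·√(p₀q₀) + z_β·√(p₁q₁)]² / (p₁ − p₀)²
  = [1.960·√(0.16·0.84) + 0.842·√(0.24·0.76)]² / (0.08)²
  = [1.960·0.3666 + 0.842·0.4271]² / 0.0064
  = [1.0782]² / 0.0064
  = 181.63
Finite-population correction (N = 2979): 181.63 / (1 + (181.63 − 1)/2979) = 171.24.
Round up → n = 172.

n = 172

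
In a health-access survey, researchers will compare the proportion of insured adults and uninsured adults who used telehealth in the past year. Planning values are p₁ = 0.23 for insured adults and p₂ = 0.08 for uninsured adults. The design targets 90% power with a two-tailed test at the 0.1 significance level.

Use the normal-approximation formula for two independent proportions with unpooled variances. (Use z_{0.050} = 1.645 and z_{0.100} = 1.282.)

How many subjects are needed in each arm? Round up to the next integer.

n = (z_{α/2} + z_β)² · [p₁(1−p₁) + p₂(1−p₂)] / (p₁ − p₂)²
  = (1.645 + 1.282)² · (0.23·0.77 + 0.08·0.92) / (0.15)²
  = (2.927)² · (0.1771 + 0.0736) / 0.0225
  = 8.5673 · 0.2507 / 0.0225
  = 95.46
Round up → n = 96 per group.

n = 96 per group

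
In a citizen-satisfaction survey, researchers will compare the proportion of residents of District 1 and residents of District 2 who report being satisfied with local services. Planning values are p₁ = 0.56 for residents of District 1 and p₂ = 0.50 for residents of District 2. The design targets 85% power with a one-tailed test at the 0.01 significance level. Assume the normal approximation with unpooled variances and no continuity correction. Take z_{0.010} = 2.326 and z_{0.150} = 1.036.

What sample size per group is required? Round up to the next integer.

n = 1559 per group

n = (z_α + z_β)² · [p₁(1−p₁) + p₂(1−p₂)] / (p₁ − p₂)²
  = (2.326 + 1.036)² · (0.56·0.44 + 0.50·0.50) / (0.06)²
  = (3.362)² · (0.2464 + 0.2500) / 0.0036
  = 11.3030 · 0.4964 / 0.0036
  = 1558.56
Round up → n = 1559 per group.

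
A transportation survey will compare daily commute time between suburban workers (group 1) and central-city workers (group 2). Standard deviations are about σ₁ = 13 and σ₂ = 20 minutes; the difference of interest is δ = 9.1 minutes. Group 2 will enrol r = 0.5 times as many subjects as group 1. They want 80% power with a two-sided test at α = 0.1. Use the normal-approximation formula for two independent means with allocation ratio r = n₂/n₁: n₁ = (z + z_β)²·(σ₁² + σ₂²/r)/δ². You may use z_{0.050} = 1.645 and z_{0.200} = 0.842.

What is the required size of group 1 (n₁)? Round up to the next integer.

n₁ = (z_{α/2} + z_β)² · (σ₁² + σ₂²/r) / δ²
   = (1.645 + 0.842)² · (13² + 20²/0.5) / 9.1²
   = 6.1852 · (169 + 800) / 82.81
   = 6.1852 · 969 / 82.81
   = 72.38
Round up → n₁ = 73; n₂ = r·n₁ = 0.5 × 73 = 37.

n₁ = 73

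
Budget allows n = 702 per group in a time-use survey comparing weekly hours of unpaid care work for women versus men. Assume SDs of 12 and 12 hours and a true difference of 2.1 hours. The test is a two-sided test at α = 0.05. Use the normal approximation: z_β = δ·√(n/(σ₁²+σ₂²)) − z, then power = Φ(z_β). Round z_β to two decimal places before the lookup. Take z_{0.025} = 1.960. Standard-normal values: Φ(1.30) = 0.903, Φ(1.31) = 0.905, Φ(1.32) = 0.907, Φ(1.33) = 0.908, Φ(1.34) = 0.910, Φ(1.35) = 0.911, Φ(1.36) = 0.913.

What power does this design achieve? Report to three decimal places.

Power ≈ 0.907

z_β = δ·√(n/(σ₁²+σ₂²)) − z_{α/2}
    = 2.1 · √(702/288) − 1.960
    = 2.1 · 1.56125 − 1.960
    = 3.2786 − 1.960 = 1.3186 → 1.32
Power = Φ(1.32) = 0.907.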